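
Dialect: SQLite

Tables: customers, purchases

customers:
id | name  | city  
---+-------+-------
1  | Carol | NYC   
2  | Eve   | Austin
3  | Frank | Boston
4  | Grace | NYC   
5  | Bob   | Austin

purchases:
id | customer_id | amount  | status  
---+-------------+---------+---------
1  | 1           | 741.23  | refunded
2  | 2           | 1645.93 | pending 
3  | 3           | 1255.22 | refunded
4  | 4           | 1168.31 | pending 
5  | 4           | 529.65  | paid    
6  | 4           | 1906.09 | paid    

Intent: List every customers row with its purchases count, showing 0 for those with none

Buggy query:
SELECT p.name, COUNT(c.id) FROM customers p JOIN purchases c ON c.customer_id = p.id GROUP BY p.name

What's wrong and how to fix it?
Bug: INNER JOIN drops customers rows that have no matching purchases rows

Fix: Switch to LEFT JOIN to retain unmatched parent rows

Corrected query:
SELECT p.name, COUNT(c.id) FROM customers p LEFT JOIN purchases c ON c.customer_id = p.id GROUP BY p.name

Result:
name  | COUNT(c.id)
------+------------
Bob   | 0          
Carol | 1          
Eve   | 1          
Frank | 1          
Grace | 3          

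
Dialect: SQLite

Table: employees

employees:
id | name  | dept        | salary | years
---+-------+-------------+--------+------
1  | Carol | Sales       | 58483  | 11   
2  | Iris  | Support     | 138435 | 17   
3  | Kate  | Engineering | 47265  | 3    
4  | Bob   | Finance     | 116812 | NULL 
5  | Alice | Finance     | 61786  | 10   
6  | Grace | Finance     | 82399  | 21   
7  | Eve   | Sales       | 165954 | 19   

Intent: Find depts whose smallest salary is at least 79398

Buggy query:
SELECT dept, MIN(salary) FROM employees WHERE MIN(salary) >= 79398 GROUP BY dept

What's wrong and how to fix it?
Bug: MIN() in WHERE is a misuse of aggregate

Fix: Use HAVING for the per-group MIN condition

Corrected query:
SELECT dept, MIN(salary) FROM employees GROUP BY dept HAVING MIN(salary) >= 79398

Result:
dept    | MIN(salary)
--------+------------
Support | 138435     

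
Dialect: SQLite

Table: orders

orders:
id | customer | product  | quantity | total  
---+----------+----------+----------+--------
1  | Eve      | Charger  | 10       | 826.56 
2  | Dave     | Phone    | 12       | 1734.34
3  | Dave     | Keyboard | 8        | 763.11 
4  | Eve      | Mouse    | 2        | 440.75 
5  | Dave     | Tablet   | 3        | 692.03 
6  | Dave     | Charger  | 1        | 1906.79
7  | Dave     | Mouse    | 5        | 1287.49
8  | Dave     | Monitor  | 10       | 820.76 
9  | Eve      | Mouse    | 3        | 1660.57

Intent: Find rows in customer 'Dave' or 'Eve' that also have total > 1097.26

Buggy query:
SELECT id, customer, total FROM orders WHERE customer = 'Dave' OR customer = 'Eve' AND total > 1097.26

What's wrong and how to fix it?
Bug: AND binds tighter than OR, so this parses as customer = 'Dave' OR (customer = 'Eve' AND total > 1097.26)

Fix: Add parentheses around the OR so the AND applies to both alternatives

Corrected query:
SELECT id, customer, total FROM orders WHERE (customer = 'Dave' OR customer = 'Eve') AND total > 1097.26

Result:
id | customer | total  
---+----------+--------
2  | Dave     | 1734.34
6  | Dave     | 1906.79
7  | Dave     | 1287.49
9  | Eve      | 1660.57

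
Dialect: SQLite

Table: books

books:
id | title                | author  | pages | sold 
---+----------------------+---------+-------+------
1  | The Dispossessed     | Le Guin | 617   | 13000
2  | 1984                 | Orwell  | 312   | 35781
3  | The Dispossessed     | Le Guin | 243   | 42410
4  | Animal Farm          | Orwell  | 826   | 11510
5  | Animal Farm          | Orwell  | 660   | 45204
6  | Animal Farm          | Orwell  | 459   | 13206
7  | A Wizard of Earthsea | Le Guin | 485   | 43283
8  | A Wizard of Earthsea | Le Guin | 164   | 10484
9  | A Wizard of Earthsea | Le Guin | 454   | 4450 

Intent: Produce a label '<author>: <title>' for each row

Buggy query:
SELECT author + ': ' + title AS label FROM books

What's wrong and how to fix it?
Bug: SQLite uses || for string concatenation; + coerces text to numbers (yielding 0)

Fix: Use the || operator for string concatenation

Corrected query:
SELECT author || ': ' || title AS label FROM books

Result:
label                        
-----------------------------
Le Guin: The Dispossessed    
Orwell: 1984                 
Le Guin: The Dispossessed    
Orwell: Animal Farm          
Orwell: Animal Farm          
Orwell: Animal Farm          
Le Guin: A Wizard of Earthsea
Le Guin: A Wizard of Earthsea
Le Guin: A Wizard of Earthsea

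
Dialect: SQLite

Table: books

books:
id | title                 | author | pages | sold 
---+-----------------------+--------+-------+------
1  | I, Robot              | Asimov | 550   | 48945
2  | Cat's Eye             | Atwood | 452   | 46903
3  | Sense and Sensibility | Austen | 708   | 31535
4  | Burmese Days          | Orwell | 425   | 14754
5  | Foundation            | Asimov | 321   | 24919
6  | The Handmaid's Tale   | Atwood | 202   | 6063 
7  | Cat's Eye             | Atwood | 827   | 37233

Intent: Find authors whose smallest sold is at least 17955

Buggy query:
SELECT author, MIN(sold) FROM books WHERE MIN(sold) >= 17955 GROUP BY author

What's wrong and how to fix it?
Bug: MIN() in WHERE is a misuse of aggregate

Fix: Use HAVING for the per-group MIN condition

Corrected query:
SELECT author, MIN(sold) FROM books GROUP BY author HAVING MIN(sold) >= 17955

Result:
author | MIN(sold)
-------+----------
Asimov | 24919    
Austen | 31535    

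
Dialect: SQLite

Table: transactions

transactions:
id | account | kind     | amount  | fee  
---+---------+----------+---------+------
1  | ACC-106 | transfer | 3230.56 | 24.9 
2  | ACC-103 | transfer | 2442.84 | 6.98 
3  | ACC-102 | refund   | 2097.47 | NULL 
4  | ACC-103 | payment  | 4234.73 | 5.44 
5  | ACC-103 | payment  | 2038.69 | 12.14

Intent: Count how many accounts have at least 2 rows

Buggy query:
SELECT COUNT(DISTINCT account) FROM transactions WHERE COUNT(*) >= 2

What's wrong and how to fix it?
Bug: COUNT(*) cannot appear in WHERE; the per-group count doesn't exist yet

Fix: Use a subquery that GROUPs and filters with HAVING, then count its rows

Corrected query:
SELECT COUNT(*) FROM (SELECT account FROM transactions GROUP BY account HAVING COUNT(*) >= 2)

Result:
COUNT(*)
--------
1       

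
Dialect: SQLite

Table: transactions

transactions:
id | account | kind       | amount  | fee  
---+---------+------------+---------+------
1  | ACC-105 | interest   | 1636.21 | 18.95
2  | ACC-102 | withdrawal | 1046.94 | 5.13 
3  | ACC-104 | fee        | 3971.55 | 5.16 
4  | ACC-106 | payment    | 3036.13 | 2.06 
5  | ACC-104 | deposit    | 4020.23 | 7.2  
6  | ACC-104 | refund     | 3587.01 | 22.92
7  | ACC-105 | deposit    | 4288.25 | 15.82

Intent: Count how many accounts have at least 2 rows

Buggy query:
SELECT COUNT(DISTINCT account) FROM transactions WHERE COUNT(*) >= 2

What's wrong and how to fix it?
Bug: COUNT(*) cannot appear in WHERE; the per-group count doesn't exist yet

Fix: Use a subquery that GROUPs and filters with HAVING, then count its rows

Corrected query:
SELECT COUNT(*) FROM (SELECT account FROM transactions GROUP BY account HAVING COUNT(*) >= 2)

Result:
COUNT(*)
--------
2       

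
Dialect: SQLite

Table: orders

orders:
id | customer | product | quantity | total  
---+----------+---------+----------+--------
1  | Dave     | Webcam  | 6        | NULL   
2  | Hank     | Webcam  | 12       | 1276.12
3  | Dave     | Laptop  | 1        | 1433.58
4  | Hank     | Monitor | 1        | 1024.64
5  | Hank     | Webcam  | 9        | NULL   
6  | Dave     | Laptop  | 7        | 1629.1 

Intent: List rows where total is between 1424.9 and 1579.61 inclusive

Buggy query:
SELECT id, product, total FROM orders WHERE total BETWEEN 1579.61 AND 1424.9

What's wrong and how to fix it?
Bug: The bounds are reversed; BETWEEN a AND b requires a <= b to match anything

Fix: Write BETWEEN 1424.9 AND 1579.61

Corrected query:
SELECT id, product, total FROM orders WHERE total BETWEEN 1424.9 AND 1579.61

Result:
id | product | total  
---+---------+--------
3  | Laptop  | 1433.58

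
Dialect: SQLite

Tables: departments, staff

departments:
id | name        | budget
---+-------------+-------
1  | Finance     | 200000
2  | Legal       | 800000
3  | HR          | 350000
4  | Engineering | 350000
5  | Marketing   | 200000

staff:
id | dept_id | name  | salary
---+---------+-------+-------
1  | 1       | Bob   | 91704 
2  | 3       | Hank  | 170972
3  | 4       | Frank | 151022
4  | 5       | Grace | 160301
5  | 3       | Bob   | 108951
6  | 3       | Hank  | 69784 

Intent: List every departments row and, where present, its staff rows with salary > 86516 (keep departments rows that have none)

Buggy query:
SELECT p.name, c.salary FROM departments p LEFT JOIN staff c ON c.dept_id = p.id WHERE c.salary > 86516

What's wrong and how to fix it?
Bug: Filtering c.salary in WHERE discards the NULL rows produced by LEFT JOIN, turning it into an inner join

Fix: Move the right-table condition into the ON clause so unmatched parents are kept

Corrected query:
SELECT p.name, c.salary FROM departments p LEFT JOIN staff c ON c.dept_id = p.id AND c.salary > 86516

Result:
name        | salary
------------+-------
Finance     | 91704 
Legal       | NULL  
HR          | 108951
HR          | 170972
Engineering | 151022
Marketing   | 160301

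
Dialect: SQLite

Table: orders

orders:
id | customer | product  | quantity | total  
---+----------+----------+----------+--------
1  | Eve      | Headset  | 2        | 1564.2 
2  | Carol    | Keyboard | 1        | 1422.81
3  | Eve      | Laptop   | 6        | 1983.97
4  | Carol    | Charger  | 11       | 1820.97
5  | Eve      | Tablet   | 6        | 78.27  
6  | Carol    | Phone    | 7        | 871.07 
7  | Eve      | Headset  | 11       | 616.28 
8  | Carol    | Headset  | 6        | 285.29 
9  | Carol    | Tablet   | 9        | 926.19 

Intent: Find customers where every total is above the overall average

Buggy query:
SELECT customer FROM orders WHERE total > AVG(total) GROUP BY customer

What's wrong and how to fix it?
Bug: WHERE evaluates per row before aggregation, so AVG() is unavailable

Fix: Use a subquery for AVG and a HAVING MIN(...) filter so the condition holds for every row in the group

Corrected query:
SELECT customer FROM orders GROUP BY customer HAVING MIN(total) > (SELECT AVG(total) FROM orders)

Result:
(no rows)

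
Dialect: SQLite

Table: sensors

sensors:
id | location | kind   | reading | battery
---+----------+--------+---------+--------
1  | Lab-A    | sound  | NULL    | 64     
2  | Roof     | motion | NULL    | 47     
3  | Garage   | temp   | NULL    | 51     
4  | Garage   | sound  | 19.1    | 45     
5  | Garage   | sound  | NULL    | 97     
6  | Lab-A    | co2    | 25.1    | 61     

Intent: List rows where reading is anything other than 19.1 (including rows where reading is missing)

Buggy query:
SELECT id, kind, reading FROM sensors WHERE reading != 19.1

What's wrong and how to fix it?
Bug: Inequality against NULL is unknown, not true; rows with NULL are dropped

Fix: Handle NULL separately with IS NULL alongside the inequality

Corrected query:
SELECT id, kind, reading FROM sensors WHERE reading != 19.1 OR reading IS NULL

Result:
id | kind   | reading
---+--------+--------
1  | sound  | NULL   
2  | motion | NULL   
3  | temp   | NULL   
5  | sound  | NULL   
6  | co2    | 25.1   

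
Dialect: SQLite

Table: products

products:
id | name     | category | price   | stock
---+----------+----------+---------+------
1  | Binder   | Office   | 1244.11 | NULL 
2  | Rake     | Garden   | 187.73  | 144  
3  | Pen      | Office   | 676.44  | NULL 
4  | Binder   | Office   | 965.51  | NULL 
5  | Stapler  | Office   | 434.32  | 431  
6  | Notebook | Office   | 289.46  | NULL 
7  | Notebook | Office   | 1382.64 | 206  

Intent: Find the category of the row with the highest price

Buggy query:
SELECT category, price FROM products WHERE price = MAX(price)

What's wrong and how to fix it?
Bug: WHERE is evaluated per row; an aggregate over the whole table isn't defined there

Fix: Use a subquery: WHERE price = (SELECT MAX(price) FROM products)

Corrected query:
SELECT category, price FROM products WHERE price = (SELECT MAX(price) FROM products)

Result:
category | price  
---------+--------
Office   | 1382.64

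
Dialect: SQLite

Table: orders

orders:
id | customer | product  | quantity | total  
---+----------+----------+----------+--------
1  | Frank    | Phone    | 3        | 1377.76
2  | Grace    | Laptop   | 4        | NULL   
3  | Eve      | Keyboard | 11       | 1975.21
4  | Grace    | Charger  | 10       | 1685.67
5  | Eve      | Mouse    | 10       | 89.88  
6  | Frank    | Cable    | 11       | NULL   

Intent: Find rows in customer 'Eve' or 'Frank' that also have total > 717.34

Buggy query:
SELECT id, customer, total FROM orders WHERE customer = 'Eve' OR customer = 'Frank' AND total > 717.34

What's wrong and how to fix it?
Bug: AND binds tighter than OR, so this parses as customer = 'Eve' OR (customer = 'Frank' AND total > 717.34)

Fix: Group the OR with parentheses (or use IN), then AND the threshold

Corrected query:
SELECT id, customer, total FROM orders WHERE (customer = 'Eve' OR customer = 'Frank') AND total > 717.34

Result:
id | customer | total  
---+----------+--------
1  | Frank    | 1377.76
3  | Eve      | 1975.21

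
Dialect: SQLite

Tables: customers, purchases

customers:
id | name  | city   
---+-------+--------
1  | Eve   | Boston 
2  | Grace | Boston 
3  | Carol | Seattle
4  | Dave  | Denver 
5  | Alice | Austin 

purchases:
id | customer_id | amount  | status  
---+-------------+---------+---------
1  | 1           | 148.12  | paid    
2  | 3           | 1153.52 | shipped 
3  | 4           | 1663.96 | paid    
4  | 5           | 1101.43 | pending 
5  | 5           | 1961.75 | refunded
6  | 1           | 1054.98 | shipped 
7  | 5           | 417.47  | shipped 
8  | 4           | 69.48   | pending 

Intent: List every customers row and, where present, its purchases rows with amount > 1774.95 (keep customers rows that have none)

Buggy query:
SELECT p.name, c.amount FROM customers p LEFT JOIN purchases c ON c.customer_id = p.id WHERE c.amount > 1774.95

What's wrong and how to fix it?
Bug: Filtering c.amount in WHERE discards the NULL rows produced by LEFT JOIN, turning it into an inner join

Fix: Put 'c.amount > 1774.95' in the JOIN's ON clause instead of WHERE

Corrected query:
SELECT p.name, c.amount FROM customers p LEFT JOIN purchases c ON c.customer_id = p.id AND c.amount > 1774.95

Result:
name  | amount 
------+--------
Eve   | NULL   
Grace | NULL   
Carol | NULL   
Dave  | NULL   
Alice | 1961.75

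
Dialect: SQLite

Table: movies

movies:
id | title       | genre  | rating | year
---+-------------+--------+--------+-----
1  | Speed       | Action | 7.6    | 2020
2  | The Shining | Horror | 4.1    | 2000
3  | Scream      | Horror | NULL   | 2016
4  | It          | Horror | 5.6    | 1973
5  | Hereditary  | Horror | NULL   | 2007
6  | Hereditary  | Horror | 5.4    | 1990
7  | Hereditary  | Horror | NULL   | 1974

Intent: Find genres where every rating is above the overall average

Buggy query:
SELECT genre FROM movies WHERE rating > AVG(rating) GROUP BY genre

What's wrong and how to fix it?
Bug: WHERE evaluates per row before aggregation, so AVG() is unavailable

Fix: Use a subquery for AVG and a HAVING MIN(...) filter so the condition holds for every row in the group

Corrected query:
SELECT genre FROM movies GROUP BY genre HAVING MIN(rating) > (SELECT AVG(rating) FROM movies)

Result:
genre 
------
Action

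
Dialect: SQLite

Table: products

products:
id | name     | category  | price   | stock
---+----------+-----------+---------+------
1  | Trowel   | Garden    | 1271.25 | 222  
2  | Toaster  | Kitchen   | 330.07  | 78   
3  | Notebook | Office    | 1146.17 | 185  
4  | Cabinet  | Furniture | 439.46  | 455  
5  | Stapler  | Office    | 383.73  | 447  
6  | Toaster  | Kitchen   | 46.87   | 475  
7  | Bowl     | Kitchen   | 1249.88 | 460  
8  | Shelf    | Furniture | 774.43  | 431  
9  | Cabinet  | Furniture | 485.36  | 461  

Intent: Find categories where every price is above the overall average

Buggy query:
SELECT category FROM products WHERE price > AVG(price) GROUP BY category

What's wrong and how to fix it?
Bug: AVG() is an aggregate; it can't sit directly in WHERE

Fix: Use a subquery for AVG and a HAVING MIN(...) filter so the condition holds for every row in the group

Corrected query:
SELECT category FROM products GROUP BY category HAVING MIN(price) > (SELECT AVG(price) FROM products)

Result:
category
--------
Garden  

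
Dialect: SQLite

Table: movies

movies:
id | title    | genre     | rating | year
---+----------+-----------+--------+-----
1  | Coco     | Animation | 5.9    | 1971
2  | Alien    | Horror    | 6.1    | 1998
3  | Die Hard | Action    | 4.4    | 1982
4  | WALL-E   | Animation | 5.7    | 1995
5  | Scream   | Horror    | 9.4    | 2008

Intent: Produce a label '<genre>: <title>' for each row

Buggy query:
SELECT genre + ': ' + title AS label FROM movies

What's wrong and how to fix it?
Bug: '+' is numeric addition; on text columns SQLite converts them to 0 instead of concatenating

Fix: Replace + with || to concatenate text

Corrected query:
SELECT genre || ': ' || title AS label FROM movies

Result:
label            
-----------------
Animation: Coco  
Horror: Alien    
Action: Die Hard 
Animation: WALL-E
Horror: Scream   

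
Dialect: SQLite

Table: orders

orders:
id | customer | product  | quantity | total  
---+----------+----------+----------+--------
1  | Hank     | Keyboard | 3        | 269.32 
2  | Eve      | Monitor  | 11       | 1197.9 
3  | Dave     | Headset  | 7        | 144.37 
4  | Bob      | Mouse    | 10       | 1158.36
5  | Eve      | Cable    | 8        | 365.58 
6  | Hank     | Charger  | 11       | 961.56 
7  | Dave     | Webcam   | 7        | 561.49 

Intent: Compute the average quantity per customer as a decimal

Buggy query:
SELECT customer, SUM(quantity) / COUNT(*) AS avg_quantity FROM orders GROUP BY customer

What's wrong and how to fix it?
Bug: Both operands are integers, so '/' performs integer division and truncates

Fix: Cast one side to REAL so the division keeps the fractional part

Corrected query:
SELECT customer, SUM(quantity) * 1.0 / COUNT(*) AS avg_quantity FROM orders GROUP BY customer

Result:
customer | avg_quantity
---------+-------------
Bob      | 10          
Dave     | 7           
Eve      | 9.5         
Hank     | 7           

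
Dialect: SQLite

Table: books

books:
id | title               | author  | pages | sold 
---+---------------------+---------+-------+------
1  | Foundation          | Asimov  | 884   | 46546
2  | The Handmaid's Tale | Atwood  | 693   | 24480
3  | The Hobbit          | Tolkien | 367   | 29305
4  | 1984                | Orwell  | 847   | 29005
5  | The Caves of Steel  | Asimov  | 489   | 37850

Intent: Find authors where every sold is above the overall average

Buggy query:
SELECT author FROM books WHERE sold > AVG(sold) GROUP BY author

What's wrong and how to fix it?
Bug: WHERE evaluates per row before aggregation, so AVG() is unavailable

Fix: Use a subquery for AVG and a HAVING MIN(...) filter so the condition holds for every row in the group

Corrected query:
SELECT author FROM books GROUP BY author HAVING MIN(sold) > (SELECT AVG(sold) FROM books)

Result:
author
------
Asimov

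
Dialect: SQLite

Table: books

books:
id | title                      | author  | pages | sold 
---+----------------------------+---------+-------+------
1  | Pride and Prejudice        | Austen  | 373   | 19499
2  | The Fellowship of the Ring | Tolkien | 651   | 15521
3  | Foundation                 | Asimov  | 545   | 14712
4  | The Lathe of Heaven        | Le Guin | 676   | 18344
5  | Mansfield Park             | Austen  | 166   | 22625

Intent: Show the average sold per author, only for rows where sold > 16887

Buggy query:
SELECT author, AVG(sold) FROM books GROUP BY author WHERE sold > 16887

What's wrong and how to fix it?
Bug: Row-level WHERE must come before GROUP BY in the clause order

Fix: Place WHERE between FROM and GROUP BY

Corrected query:
SELECT author, AVG(sold) FROM books WHERE sold > 16887 GROUP BY author

Result:
author  | AVG(sold)
--------+----------
Austen  | 21062    
Le Guin | 18344    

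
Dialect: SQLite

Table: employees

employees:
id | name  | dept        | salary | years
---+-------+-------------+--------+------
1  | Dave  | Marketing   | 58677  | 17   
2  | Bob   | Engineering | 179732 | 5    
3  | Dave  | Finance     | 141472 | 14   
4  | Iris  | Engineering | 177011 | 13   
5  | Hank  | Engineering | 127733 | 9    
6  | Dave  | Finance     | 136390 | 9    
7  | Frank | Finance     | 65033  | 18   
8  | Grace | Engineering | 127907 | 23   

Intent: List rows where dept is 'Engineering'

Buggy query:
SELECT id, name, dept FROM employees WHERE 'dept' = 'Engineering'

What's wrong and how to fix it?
Bug: 'dept' in single quotes is a string literal, not the column; the comparison is literal-vs-literal and never true

Fix: Remove the quotes around the column name (or use double quotes for an identifier)

Corrected query:
SELECT id, name, dept FROM employees WHERE dept = 'Engineering'

Result:
id | name  | dept       
---+-------+------------
2  | Bob   | Engineering
4  | Iris  | Engineering
5  | Hank  | Engineering
8  | Grace | Engineering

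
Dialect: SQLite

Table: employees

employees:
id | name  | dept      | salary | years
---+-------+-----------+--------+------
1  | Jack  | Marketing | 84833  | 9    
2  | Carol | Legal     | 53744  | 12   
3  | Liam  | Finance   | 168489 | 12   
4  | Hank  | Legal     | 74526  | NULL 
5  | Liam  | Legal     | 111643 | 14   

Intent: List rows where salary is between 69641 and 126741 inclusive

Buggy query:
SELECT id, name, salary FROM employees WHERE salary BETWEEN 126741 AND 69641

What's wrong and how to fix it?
Bug: The bounds are reversed; BETWEEN a AND b requires a <= b to match anything

Fix: Swap the bounds so the smaller value comes first

Corrected query:
SELECT id, name, salary FROM employees WHERE salary BETWEEN 69641 AND 126741

Result:
id | name | salary
---+------+-------
1  | Jack | 84833 
4  | Hank | 74526 
5  | Liam | 111643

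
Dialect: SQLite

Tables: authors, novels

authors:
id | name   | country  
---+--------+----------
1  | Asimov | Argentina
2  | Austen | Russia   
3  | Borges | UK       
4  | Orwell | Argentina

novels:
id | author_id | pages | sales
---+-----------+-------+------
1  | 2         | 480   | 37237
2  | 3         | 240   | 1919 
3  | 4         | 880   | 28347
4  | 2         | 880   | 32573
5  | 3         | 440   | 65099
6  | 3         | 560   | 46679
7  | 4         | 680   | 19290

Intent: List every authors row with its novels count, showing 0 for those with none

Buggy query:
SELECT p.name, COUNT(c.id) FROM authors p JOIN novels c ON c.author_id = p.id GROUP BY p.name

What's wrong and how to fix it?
Bug: An inner join excludes parents with zero children

Fix: Switch to LEFT JOIN to retain unmatched parent rows

Corrected query:
SELECT p.name, COUNT(c.id) FROM authors p LEFT JOIN novels c ON c.author_id = p.id GROUP BY p.name

Result:
name   | COUNT(c.id)
-------+------------
Asimov | 0          
Austen | 2          
Borges | 3          
Orwell | 2          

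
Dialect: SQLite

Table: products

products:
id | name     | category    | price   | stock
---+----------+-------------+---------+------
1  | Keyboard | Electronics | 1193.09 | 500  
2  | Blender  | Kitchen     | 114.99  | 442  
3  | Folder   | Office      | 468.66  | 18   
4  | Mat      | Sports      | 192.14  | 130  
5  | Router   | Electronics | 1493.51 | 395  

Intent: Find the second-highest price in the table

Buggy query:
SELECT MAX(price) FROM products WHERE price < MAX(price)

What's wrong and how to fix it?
Bug: The inner MAX is an aggregate inside WHERE, which is not allowed

Fix: Compute the overall MAX in a subquery, then take MAX of rows below it

Corrected query:
SELECT MAX(price) FROM products WHERE price < (SELECT MAX(price) FROM products)

Result:
MAX(price)
----------
1193.09   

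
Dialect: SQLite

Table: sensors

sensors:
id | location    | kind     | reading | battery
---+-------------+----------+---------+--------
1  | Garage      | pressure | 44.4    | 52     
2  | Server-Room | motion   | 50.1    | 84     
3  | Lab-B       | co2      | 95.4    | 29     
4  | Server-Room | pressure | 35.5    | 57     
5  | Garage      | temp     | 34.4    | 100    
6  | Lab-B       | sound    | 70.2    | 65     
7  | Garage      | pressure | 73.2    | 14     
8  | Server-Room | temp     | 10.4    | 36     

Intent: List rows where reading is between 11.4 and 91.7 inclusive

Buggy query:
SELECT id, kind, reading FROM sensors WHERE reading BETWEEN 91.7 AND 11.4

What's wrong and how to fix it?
Bug: The bounds are reversed; BETWEEN a AND b requires a <= b to match anything

Fix: Write BETWEEN 11.4 AND 91.7

Corrected query:
SELECT id, kind, reading FROM sensors WHERE reading BETWEEN 11.4 AND 91.7

Result:
id | kind     | reading
---+----------+--------
1  | pressure | 44.4   
2  | motion   | 50.1   
4  | pressure | 35.5   
5  | temp     | 34.4   
6  | sound    | 70.2   
7  | pressure | 73.2   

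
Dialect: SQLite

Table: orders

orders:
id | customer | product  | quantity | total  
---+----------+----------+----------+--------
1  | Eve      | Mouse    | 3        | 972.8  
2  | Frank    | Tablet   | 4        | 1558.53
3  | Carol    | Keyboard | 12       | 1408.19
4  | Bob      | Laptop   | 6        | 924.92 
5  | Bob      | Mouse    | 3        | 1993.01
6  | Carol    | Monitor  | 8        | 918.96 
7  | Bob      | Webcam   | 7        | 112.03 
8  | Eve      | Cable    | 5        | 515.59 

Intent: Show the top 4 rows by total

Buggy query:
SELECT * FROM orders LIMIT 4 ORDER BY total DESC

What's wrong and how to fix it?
Bug: LIMIT must come after ORDER BY

Fix: Swap the clauses: ORDER BY first, then LIMIT

Corrected query:
SELECT * FROM orders ORDER BY total DESC LIMIT 4

Result:
id | customer | product  | quantity | total  
---+----------+----------+----------+--------
5  | Bob      | Mouse    | 3        | 1993.01
2  | Frank    | Tablet   | 4        | 1558.53
3  | Carol    | Keyboard | 12       | 1408.19
1  | Eve      | Mouse    | 3        | 972.8  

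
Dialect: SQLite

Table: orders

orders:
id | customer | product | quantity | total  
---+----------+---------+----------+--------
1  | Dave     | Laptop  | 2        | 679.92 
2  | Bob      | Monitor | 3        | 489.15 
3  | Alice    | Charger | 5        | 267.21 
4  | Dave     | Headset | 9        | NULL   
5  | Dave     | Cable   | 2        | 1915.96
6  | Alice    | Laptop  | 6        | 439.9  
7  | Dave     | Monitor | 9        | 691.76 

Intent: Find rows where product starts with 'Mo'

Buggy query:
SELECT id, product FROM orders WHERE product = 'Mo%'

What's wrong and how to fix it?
Bug: '=' compares the literal string including the % character; pattern matching needs LIKE

Fix: Replace '=' with LIKE so 'Mo%' is treated as a pattern

Corrected query:
SELECT id, product FROM orders WHERE product LIKE 'Mo%'

Result:
id | product
---+--------
2  | Monitor
7  | Monitor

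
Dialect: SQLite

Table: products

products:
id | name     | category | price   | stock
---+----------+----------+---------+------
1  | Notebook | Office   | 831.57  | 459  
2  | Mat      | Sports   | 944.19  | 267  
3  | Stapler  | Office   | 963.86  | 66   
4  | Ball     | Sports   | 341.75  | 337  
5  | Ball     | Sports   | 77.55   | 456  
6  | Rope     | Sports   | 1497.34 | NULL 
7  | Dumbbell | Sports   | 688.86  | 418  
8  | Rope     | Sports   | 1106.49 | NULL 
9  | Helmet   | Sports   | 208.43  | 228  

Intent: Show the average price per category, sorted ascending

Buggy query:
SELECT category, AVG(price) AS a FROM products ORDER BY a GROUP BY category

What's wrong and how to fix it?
Bug: ORDER BY appears before GROUP BY; SQL clause order requires GROUP BY first

Fix: Reorder: SELECT … FROM … GROUP BY … ORDER BY …

Corrected query:
SELECT category, AVG(price) AS a FROM products GROUP BY category ORDER BY a

Result:
category | a         
---------+-----------
Sports   | 694.944286
Office   | 897.715   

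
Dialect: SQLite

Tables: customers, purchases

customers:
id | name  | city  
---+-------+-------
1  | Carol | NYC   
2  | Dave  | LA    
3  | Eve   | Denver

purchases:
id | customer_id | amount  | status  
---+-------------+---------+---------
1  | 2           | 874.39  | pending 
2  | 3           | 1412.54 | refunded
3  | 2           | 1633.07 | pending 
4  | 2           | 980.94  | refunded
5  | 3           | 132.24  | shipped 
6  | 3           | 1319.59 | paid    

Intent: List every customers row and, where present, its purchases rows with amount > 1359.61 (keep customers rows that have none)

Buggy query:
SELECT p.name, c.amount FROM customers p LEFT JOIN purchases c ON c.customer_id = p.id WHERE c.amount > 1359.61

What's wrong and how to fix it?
Bug: Filtering c.amount in WHERE discards the NULL rows produced by LEFT JOIN, turning it into an inner join

Fix: Move the right-table condition into the ON clause so unmatched parents are kept

Corrected query:
SELECT p.name, c.amount FROM customers p LEFT JOIN purchases c ON c.customer_id = p.id AND c.amount > 1359.61

Result:
name  | amount 
------+--------
Carol | NULL   
Dave  | 1633.07
Eve   | 1412.54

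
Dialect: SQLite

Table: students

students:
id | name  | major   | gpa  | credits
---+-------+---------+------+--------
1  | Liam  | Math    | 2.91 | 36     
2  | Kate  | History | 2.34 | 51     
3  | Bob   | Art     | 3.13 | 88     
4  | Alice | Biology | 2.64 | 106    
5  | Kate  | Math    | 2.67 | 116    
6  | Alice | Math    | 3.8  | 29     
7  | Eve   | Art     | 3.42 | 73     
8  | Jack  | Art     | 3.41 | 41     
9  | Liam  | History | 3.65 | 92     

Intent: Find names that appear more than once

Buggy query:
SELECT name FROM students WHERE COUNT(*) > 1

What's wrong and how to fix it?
Bug: WHERE can't reference COUNT(*); aggregates are computed after WHERE

Fix: GROUP BY name, then filter groups with HAVING COUNT(*) > 1

Corrected query:
SELECT name FROM students GROUP BY name HAVING COUNT(*) > 1

Result:
name 
-----
Alice
Kate 
Liam 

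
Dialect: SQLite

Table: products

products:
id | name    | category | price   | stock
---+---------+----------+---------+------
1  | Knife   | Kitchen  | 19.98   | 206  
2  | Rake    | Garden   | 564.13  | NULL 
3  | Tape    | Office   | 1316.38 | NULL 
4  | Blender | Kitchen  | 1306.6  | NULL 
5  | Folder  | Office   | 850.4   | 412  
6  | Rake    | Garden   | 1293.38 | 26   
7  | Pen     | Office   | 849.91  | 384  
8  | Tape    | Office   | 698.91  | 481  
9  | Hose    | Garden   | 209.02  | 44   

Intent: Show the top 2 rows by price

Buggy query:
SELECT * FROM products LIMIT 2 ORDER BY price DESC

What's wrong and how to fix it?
Bug: LIMIT must come after ORDER BY

Fix: Sort with ORDER BY, then apply LIMIT

Corrected query:
SELECT * FROM products ORDER BY price DESC LIMIT 2

Result:
id | name    | category | price   | stock
---+---------+----------+---------+------
3  | Tape    | Office   | 1316.38 | NULL 
4  | Blender | Kitchen  | 1306.6  | NULL 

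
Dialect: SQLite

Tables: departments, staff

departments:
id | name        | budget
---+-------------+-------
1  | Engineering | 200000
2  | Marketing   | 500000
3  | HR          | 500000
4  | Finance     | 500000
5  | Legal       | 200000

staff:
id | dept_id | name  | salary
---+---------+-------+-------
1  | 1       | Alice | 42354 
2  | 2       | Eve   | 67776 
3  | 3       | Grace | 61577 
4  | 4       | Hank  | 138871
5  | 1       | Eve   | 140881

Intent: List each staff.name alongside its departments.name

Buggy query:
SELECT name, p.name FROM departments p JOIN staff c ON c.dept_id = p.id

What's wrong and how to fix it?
Bug: Both tables have a 'name' column; the unqualified reference is ambiguous

Fix: Prefix ambiguous columns with the table alias

Corrected query:
SELECT c.name, p.name FROM departments p JOIN staff c ON c.dept_id = p.id

Result:
name  | name       
------+------------
Alice | Engineering
Eve   | Marketing  
Grace | HR         
Hank  | Finance    
Eve   | Engineering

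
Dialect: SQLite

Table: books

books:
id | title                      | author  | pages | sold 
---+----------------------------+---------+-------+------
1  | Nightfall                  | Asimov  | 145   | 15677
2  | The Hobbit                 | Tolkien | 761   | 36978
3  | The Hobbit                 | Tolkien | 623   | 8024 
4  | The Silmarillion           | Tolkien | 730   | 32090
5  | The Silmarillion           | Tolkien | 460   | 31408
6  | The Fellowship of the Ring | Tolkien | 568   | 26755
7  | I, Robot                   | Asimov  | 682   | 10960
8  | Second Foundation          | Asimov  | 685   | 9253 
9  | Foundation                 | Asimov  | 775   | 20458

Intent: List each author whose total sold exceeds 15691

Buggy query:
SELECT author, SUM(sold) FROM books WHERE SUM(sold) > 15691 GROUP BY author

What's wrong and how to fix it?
Bug: WHERE runs before GROUP BY, so aggregates aren't available there

Fix: Use HAVING (which filters groups after aggregation) instead of WHERE

Corrected query:
SELECT author, SUM(sold) FROM books GROUP BY author HAVING SUM(sold) > 15691

Result:
author  | SUM(sold)
--------+----------
Asimov  | 56348    
Tolkien | 135255   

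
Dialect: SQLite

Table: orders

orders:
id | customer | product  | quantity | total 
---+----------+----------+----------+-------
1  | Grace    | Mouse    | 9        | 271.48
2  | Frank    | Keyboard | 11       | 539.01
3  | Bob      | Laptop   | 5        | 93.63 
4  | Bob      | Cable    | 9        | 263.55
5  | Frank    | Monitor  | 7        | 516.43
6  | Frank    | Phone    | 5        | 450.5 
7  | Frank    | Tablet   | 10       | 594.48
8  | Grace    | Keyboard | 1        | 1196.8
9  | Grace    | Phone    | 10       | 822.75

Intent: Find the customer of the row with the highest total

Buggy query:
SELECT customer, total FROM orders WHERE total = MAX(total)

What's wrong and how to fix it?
Bug: WHERE is evaluated per row; an aggregate over the whole table isn't defined there

Fix: Wrap MAX in a scalar subquery so WHERE compares against a single value

Corrected query:
SELECT customer, total FROM orders WHERE total = (SELECT MAX(total) FROM orders)

Result:
customer | total 
---------+-------
Grace    | 1196.8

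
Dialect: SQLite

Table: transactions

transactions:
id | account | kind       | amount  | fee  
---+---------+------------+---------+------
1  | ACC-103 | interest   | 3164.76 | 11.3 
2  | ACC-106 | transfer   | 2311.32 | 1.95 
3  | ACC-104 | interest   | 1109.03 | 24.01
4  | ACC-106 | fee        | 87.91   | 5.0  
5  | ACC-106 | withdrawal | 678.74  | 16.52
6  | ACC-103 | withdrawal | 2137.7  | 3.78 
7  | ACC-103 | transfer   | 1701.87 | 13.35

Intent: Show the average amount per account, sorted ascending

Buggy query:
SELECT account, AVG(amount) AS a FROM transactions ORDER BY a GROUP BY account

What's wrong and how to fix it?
Bug: ORDER BY appears before GROUP BY; SQL clause order requires GROUP BY first

Fix: Reorder: SELECT … FROM … GROUP BY … ORDER BY …

Corrected query:
SELECT account, AVG(amount) AS a FROM transactions GROUP BY account ORDER BY a

Result:
account | a          
--------+------------
ACC-106 | 1025.99    
ACC-104 | 1109.03    
ACC-103 | 2334.776667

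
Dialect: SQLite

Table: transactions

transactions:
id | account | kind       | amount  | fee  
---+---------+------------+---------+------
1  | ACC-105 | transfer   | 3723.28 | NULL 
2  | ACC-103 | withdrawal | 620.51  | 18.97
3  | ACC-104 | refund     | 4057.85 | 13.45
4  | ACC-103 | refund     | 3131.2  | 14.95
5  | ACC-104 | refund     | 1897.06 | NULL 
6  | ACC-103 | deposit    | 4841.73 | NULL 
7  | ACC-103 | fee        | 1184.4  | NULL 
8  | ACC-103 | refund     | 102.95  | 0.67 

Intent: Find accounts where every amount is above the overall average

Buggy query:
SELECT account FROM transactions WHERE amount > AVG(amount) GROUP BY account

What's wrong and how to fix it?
Bug: WHERE evaluates per row before aggregation, so AVG() is unavailable

Fix: Use a subquery for AVG and a HAVING MIN(...) filter so the condition holds for every row in the group

Corrected query:
SELECT account FROM transactions GROUP BY account HAVING MIN(amount) > (SELECT AVG(amount) FROM transactions)

Result:
account
-------
ACC-105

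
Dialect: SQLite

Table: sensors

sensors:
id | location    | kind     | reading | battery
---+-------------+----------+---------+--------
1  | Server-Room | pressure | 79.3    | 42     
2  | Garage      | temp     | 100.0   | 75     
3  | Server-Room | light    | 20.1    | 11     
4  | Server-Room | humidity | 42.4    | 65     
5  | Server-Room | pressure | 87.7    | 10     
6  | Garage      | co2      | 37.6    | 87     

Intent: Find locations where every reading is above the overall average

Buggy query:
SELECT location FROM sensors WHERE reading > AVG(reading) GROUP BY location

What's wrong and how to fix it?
Bug: WHERE evaluates per row before aggregation, so AVG() is unavailable

Fix: Compute the overall average in a scalar subquery and compare each group's MIN against it in HAVING

Corrected query:
SELECT location FROM sensors GROUP BY location HAVING MIN(reading) > (SELECT AVG(reading) FROM sensors)

Result:
(no rows)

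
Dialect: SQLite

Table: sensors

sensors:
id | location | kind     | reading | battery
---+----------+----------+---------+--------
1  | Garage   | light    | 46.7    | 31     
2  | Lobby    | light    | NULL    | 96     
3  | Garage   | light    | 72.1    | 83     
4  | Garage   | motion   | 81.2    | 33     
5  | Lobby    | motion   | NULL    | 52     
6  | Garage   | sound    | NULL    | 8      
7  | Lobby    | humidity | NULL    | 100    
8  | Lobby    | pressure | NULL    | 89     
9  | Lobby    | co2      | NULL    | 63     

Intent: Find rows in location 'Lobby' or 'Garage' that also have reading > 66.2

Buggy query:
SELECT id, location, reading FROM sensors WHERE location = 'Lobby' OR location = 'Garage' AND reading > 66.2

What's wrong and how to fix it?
Bug: Without parentheses, AND is evaluated before OR, so the reading filter only applies to the 'Garage' branch

Fix: Group the OR with parentheses (or use IN), then AND the threshold

Corrected query:
SELECT id, location, reading FROM sensors WHERE (location = 'Lobby' OR location = 'Garage') AND reading > 66.2

Result:
id | location | reading
---+----------+--------
3  | Garage   | 72.1   
4  | Garage   | 81.2   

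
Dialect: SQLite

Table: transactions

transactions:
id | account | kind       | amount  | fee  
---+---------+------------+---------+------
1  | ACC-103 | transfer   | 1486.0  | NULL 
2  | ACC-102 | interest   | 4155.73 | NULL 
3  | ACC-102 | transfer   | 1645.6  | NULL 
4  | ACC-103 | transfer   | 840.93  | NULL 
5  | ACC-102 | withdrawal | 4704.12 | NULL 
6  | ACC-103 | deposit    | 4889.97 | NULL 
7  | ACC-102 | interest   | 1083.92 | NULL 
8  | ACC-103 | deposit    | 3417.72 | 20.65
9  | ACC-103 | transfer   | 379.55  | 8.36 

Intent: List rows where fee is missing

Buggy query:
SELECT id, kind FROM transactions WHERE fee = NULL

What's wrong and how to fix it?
Bug: '= NULL' is always unknown in SQL three-valued logic, so no rows match

Fix: Use IS NULL to test for NULL

Corrected query:
SELECT id, kind FROM transactions WHERE fee IS NULL

Result:
id | kind      
---+-----------
1  | transfer  
2  | interest  
3  | transfer  
4  | transfer  
5  | withdrawal
6  | deposit   
7  | interest  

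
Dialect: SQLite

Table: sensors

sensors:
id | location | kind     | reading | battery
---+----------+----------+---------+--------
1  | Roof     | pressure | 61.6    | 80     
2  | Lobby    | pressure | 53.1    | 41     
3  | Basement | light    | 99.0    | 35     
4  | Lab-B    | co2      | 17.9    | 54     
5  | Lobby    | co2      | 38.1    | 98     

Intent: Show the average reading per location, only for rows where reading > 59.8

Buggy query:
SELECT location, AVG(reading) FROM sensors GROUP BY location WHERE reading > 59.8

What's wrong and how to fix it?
Bug: Row-level WHERE must come before GROUP BY in the clause order

Fix: Move the WHERE clause before GROUP BY

Corrected query:
SELECT location, AVG(reading) FROM sensors WHERE reading > 59.8 GROUP BY location

Result:
location | AVG(reading)
---------+-------------
Basement | 99          
Roof     | 61.6        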